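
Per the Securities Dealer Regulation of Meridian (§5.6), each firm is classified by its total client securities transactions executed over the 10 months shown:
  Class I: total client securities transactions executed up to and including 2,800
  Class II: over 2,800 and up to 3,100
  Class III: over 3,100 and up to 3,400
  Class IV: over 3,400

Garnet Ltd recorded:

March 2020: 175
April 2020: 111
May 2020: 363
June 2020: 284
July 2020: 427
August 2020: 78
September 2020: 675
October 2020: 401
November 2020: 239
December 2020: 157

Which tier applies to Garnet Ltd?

Class II

Total client securities transactions executed: 175 + 111 + 363 + 284 + 427 + 78 + 675 + 401 + 239 + 157 = 2,910.
2,800 < 2,910 ≤ 3,100, so Class II applies.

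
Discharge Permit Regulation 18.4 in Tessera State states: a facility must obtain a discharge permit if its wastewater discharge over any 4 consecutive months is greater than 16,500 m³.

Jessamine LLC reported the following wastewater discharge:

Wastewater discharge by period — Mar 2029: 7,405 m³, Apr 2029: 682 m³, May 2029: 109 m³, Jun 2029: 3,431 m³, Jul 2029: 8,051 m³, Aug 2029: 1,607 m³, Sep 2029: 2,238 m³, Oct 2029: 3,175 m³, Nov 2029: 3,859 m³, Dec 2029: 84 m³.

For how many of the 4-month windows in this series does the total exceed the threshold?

0

Mar 2029–Jun 2029: 7,405 m³ + 682 m³ + 109 m³ + 3,431 m³ = 11,627 m³ (under)
Apr 2029–Jul 2029: 682 m³ + 109 m³ + 3,431 m³ + 8,051 m³ = 12,273 m³ (under)
May 2029–Aug 2029: 109 m³ + 3,431 m³ + 8,051 m³ + 1,607 m³ = 13,198 m³ (under)
Jun 2029–Sep 2029: 3,431 m³ + 8,051 m³ + 1,607 m³ + 2,238 m³ = 15,327 m³ (under)
Jul 2029–Oct 2029: 8,051 m³ + 1,607 m³ + 2,238 m³ + 3,175 m³ = 15,071 m³ (under)
Aug 2029–Nov 2029: 1,607 m³ + 2,238 m³ + 3,175 m³ + 3,859 m³ = 10,879 m³ (under)
Sep 2029–Dec 2029: 2,238 m³ + 3,175 m³ + 3,859 m³ + 84 m³ = 9,356 m³ (under)
0 windows exceed the threshold.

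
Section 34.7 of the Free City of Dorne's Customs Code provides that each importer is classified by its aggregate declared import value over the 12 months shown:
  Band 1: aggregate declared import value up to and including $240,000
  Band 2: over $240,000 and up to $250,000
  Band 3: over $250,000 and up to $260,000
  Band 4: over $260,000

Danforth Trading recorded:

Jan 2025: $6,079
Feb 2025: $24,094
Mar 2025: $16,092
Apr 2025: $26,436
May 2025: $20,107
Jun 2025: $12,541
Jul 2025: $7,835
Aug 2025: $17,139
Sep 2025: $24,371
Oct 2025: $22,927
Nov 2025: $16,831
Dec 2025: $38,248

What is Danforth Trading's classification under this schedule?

Band 1

Aggregate declared import value: $6,079 + $24,094 + $16,092 + $26,436 + $20,107 + $12,541 + $7,835 + $17,139 + $24,371 + $22,927 + $16,831 + $38,248 = $232,700.
$232,700 ≤ $240,000, so Band 1 applies.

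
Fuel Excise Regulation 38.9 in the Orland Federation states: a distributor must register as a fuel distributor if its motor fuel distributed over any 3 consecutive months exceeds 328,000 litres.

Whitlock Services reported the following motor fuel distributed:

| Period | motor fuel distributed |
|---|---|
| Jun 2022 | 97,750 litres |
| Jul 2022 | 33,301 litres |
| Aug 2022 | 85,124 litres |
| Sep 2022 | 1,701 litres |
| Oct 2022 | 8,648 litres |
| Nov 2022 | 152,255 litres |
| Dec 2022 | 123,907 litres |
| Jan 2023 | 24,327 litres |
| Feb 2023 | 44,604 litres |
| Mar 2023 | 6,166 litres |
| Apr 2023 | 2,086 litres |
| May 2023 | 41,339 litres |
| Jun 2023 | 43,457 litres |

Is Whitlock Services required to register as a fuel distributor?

No

Jun 2022–Aug 2022: 97,750 litres + 33,301 litres + 85,124 litres = 216,175 litres (under)
Jul 2022–Sep 2022: 33,301 litres + 85,124 litres + 1,701 litres = 120,126 litres (under)
Aug 2022–Oct 2022: 85,124 litres + 1,701 litres + 8,648 litres = 95,473 litres (under)
Sep 2022–Nov 2022: 1,701 litres + 8,648 litres + 152,255 litres = 162,604 litres (under)
Oct 2022–Dec 2022: 8,648 litres + 152,255 litres + 123,907 litres = 284,810 litres (under)
Nov 2022–Jan 2023: 152,255 litres + 123,907 litres + 24,327 litres = 300,489 litres (under)
Dec 2022–Feb 2023: 123,907 litres + 24,327 litres + 44,604 litres = 192,838 litres (under)
Jan 2023–Mar 2023: 24,327 litres + 44,604 litres + 6,166 litres = 75,097 litres (under)
Feb 2023–Apr 2023: 44,604 litres + 6,166 litres + 2,086 litres = 52,856 litres (under)
Mar 2023–May 2023: 6,166 litres + 2,086 litres + 41,339 litres = 49,591 litres (under)
Apr 2023–Jun 2023: 2,086 litres + 41,339 litres + 43,457 litres = 86,882 litres (under)
No window exceeds 328,000 litres.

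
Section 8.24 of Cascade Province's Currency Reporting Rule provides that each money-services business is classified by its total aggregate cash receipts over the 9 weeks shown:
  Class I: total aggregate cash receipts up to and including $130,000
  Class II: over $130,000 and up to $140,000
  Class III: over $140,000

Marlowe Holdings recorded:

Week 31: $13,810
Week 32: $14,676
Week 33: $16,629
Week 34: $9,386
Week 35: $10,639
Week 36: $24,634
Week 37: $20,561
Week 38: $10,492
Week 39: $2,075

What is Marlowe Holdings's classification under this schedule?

Total aggregate cash receipts: $13,810 + $14,676 + $16,629 + $9,386 + $10,639 + $24,634 + $20,561 + $10,492 + $2,075 = $122,902.
$122,902 ≤ $130,000, so Class I applies.

Class I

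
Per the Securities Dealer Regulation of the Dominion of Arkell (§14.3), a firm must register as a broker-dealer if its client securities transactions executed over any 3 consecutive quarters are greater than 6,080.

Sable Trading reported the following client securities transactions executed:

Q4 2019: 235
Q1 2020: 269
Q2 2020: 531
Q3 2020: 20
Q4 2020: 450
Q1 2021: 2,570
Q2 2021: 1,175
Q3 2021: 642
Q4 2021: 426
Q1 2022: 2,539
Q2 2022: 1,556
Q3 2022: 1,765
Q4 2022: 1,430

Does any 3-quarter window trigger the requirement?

Q4 2019–Q2 2020: 235 + 269 + 531 = 1,035 (under)
Q1 2020–Q3 2020: 269 + 531 + 20 = 820 (under)
Q2 2020–Q4 2020: 531 + 20 + 450 = 1,001 (under)
Q3 2020–Q1 2021: 20 + 450 + 2,570 = 3,040 (under)
Q4 2020–Q2 2021: 450 + 2,570 + 1,175 = 4,195 (under)
Q1 2021–Q3 2021: 2,570 + 1,175 + 642 = 4,387 (under)
Q2 2021–Q4 2021: 1,175 + 642 + 426 = 2,243 (under)
Q3 2021–Q1 2022: 642 + 426 + 2,539 = 3,607 (under)
Q4 2021–Q2 2022: 426 + 2,539 + 1,556 = 4,521 (under)
Q1 2022–Q3 2022: 2,539 + 1,556 + 1,765 = 5,860 (under)
Q2 2022–Q4 2022: 1,556 + 1,765 + 1,430 = 4,751 (under)
No window exceeds 6,080.

No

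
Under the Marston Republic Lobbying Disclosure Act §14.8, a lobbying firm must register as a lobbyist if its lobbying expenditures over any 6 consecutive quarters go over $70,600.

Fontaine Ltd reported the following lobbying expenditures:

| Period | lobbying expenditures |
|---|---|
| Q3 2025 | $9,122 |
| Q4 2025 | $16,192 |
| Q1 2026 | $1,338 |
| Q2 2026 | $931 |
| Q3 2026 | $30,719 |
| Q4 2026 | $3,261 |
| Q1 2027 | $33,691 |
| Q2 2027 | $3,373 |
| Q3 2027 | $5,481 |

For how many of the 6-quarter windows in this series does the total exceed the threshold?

3

Q3 2025–Q4 2026: $9,122 + $16,192 + $1,338 + $931 + $30,719 + $3,261 = $61,563 (under)
Q4 2025–Q1 2027: $16,192 + $1,338 + $931 + $30,719 + $3,261 + $33,691 = $86,132 (over)
Q1 2026–Q2 2027: $1,338 + $931 + $30,719 + $3,261 + $33,691 + $3,373 = $73,313 (over)
Q2 2026–Q3 2027: $931 + $30,719 + $3,261 + $33,691 + $3,373 + $5,481 = $77,456 (over)
3 windows exceed the threshold.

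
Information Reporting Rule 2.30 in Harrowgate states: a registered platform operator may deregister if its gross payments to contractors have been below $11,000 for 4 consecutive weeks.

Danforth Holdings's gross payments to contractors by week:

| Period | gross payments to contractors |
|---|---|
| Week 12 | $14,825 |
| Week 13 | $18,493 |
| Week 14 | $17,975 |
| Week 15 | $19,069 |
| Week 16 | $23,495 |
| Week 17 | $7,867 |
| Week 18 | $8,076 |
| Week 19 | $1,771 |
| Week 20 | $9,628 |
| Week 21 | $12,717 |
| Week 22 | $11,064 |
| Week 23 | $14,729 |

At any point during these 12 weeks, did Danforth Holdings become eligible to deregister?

Weeks below $11,000: Week 17, Week 18, Week 19, Week 20.
Longest run of consecutive weeks below the threshold: 4.
4 ≥ 4, so Danforth Holdings became eligible.

Yes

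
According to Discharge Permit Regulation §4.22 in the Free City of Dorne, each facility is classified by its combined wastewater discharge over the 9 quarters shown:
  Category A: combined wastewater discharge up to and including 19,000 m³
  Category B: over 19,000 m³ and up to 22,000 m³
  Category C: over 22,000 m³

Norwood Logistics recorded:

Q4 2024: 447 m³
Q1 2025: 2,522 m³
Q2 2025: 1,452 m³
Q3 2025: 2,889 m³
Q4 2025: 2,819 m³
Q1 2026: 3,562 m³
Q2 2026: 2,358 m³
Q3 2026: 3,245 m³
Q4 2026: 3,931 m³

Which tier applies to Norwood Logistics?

Combined wastewater discharge: 447 m³ + 2,522 m³ + 1,452 m³ + 2,889 m³ + 2,819 m³ + 3,562 m³ + 2,358 m³ + 3,245 m³ + 3,931 m³ = 23,225 m³.
23,225 m³ > 22,000 m³, so Category C applies.

Category C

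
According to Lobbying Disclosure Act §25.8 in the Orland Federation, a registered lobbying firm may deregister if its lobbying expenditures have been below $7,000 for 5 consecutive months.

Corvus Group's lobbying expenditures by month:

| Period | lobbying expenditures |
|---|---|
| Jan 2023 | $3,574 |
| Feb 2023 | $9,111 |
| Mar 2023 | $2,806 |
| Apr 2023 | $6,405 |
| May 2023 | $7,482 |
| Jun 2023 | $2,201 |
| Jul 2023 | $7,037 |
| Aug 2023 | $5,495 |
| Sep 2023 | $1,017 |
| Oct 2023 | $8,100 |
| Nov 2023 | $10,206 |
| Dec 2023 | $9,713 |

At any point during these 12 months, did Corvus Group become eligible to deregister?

Months below $7,000: Jan 2023, Mar 2023, Apr 2023, Jun 2023, Aug 2023, Sep 2023.
Longest run of consecutive months below the threshold: 2.
2 < 5, so Corvus Group never became eligible.

No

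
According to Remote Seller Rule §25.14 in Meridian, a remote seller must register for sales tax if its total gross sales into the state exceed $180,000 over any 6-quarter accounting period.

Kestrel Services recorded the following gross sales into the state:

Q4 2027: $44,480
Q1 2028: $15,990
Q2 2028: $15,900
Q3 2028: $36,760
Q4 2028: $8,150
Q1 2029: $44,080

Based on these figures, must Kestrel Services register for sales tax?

Total gross sales into the state: $44,480 + $15,990 + $15,900 + $36,760 + $8,150 + $44,080 = $165,360.
$165,360 ≤ $180,000, so the threshold is not exceeded.

No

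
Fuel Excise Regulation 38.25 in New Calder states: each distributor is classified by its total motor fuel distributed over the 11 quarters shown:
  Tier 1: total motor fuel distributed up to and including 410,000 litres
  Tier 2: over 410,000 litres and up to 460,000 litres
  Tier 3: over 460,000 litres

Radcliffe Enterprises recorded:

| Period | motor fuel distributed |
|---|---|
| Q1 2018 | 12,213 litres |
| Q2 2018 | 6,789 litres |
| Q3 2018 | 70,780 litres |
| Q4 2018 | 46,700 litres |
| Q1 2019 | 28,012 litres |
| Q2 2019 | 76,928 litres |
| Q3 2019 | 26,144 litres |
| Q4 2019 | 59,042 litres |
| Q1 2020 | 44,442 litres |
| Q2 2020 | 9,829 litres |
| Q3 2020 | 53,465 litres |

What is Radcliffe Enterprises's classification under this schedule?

Tier 2

Total motor fuel distributed: 12,213 litres + 6,789 litres + 70,780 litres + 46,700 litres + 28,012 litres + 76,928 litres + 26,144 litres + 59,042 litres + 44,442 litres + 9,829 litres + 53,465 litres = 434,344 litres.
410,000 litres < 434,344 litres ≤ 460,000 litres, so Tier 2 applies.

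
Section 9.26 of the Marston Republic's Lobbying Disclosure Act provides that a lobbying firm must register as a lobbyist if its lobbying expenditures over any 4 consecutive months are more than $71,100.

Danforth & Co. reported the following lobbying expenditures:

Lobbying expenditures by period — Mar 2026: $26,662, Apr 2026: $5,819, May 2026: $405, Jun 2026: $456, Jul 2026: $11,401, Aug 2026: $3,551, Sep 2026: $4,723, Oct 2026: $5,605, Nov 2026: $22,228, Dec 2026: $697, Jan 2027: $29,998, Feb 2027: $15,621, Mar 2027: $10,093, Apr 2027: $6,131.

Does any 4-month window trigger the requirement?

No

Mar 2026–Jun 2026: $26,662 + $5,819 + $405 + $456 = $33,342 (under)
Apr 2026–Jul 2026: $5,819 + $405 + $456 + $11,401 = $18,081 (under)
May 2026–Aug 2026: $405 + $456 + $11,401 + $3,551 = $15,813 (under)
Jun 2026–Sep 2026: $456 + $11,401 + $3,551 + $4,723 = $20,131 (under)
Jul 2026–Oct 2026: $11,401 + $3,551 + $4,723 + $5,605 = $25,280 (under)
Aug 2026–Nov 2026: $3,551 + $4,723 + $5,605 + $22,228 = $36,107 (under)
Sep 2026–Dec 2026: $4,723 + $5,605 + $22,228 + $697 = $33,253 (under)
Oct 2026–Jan 2027: $5,605 + $22,228 + $697 + $29,998 = $58,528 (under)
Nov 2026–Feb 2027: $22,228 + $697 + $29,998 + $15,621 = $68,544 (under)
Dec 2026–Mar 2027: $697 + $29,998 + $15,621 + $10,093 = $56,409 (under)
Jan 2027–Apr 2027: $29,998 + $15,621 + $10,093 + $6,131 = $61,843 (under)
No window exceeds $71,100.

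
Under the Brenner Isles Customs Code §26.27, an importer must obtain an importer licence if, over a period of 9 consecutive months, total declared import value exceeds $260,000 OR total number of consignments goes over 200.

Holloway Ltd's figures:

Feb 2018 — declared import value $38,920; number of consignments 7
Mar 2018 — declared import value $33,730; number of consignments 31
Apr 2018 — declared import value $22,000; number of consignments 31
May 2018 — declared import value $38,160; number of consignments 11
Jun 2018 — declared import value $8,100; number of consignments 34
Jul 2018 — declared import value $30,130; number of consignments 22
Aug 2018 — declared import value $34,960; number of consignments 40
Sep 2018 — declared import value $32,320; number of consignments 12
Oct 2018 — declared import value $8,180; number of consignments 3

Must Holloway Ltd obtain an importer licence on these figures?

Total declared import value: $38,920 + $33,730 + $22,000 + $38,160 + $8,100 + $30,130 + $34,960 + $32,320 + $8,180 = $246,500 (≤ $260,000).
Total number of consignments: 7 + 31 + 31 + 11 + 34 + 22 + 40 + 12 + 3 = 191 (≤ 200).
The test is 'or': neither threshold is exceeded.

No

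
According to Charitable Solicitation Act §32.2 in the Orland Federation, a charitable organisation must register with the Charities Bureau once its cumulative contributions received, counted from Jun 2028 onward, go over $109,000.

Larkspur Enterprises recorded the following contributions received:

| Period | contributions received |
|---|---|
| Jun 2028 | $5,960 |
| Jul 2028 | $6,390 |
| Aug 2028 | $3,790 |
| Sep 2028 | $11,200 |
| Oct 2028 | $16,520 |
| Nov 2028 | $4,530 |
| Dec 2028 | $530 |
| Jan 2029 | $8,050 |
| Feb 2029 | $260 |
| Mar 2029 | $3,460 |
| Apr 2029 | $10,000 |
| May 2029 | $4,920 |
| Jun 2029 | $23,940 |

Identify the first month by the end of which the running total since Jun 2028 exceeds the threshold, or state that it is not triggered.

Not triggered

Through Jun 2028: $5,960
Through Jul 2028: $12,350
Through Aug 2028: $16,140
Through Sep 2028: $27,340
Through Oct 2028: $43,860
Through Nov 2028: $48,390
Through Dec 2028: $48,920
Through Jan 2029: $56,970
Through Feb 2029: $57,230
Through Mar 2029: $60,690
Through Apr 2029: $70,690
Through May 2029: $75,610
Through Jun 2029: $99,550
Final cumulative total $99,550 ≤ $109,000; the threshold is never exceeded.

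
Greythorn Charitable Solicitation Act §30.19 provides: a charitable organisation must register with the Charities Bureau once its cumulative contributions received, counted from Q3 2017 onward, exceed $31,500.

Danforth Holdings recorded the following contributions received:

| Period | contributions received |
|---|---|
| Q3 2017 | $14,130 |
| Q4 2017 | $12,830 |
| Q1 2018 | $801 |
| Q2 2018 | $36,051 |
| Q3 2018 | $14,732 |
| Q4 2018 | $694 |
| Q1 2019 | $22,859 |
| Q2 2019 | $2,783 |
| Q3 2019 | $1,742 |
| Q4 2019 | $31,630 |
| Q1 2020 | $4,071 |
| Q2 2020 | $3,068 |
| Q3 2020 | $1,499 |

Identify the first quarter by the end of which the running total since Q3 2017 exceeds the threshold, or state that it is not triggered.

Through Q3 2017: $14,130
Through Q4 2017: $26,960
Through Q1 2018: $27,761
Through Q2 2018: $63,812 ← exceeds threshold

Q2 2018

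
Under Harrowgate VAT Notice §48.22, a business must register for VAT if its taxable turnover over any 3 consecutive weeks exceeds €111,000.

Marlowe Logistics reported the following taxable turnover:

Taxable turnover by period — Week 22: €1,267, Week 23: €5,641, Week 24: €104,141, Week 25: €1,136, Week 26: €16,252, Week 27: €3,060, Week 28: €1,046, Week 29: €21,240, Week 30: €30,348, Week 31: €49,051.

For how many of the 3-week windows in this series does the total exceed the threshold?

Week 22–Week 24: €1,267 + €5,641 + €104,141 = €111,049 (over)
Week 23–Week 25: €5,641 + €104,141 + €1,136 = €110,918 (under)
Week 24–Week 26: €104,141 + €1,136 + €16,252 = €121,529 (over)
Week 25–Week 27: €1,136 + €16,252 + €3,060 = €20,448 (under)
Week 26–Week 28: €16,252 + €3,060 + €1,046 = €20,358 (under)
Week 27–Week 29: €3,060 + €1,046 + €21,240 = €25,346 (under)
Week 28–Week 30: €1,046 + €21,240 + €30,348 = €52,634 (under)
Week 29–Week 31: €21,240 + €30,348 + €49,051 = €100,639 (under)
2 windows exceed the threshold.

2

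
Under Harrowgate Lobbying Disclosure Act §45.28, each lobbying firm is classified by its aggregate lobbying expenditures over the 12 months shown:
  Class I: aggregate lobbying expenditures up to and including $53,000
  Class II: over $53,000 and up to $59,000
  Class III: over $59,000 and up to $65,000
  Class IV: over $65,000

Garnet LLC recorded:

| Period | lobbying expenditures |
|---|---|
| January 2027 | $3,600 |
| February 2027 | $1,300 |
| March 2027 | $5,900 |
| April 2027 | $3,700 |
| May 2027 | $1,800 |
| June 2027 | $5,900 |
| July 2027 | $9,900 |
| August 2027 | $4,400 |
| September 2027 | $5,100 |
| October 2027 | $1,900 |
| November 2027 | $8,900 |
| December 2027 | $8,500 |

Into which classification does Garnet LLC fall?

Class III

Aggregate lobbying expenditures: $3,600 + $1,300 + $5,900 + $3,700 + $1,800 + $5,900 + $9,900 + $4,400 + $5,100 + $1,900 + $8,900 + $8,500 = $60,900.
$59,000 < $60,900 ≤ $65,000, so Class III applies.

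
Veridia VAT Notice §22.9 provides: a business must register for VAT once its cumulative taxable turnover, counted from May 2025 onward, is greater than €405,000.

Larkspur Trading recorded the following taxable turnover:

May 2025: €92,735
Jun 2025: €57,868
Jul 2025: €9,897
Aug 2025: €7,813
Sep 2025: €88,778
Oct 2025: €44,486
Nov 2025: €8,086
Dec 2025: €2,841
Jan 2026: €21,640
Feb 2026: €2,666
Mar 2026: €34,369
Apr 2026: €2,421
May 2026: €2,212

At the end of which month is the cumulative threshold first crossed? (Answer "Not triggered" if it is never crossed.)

Not triggered

Through May 2025: €92,735
Through Jun 2025: €150,603
Through Jul 2025: €160,500
Through Aug 2025: €168,313
Through Sep 2025: €257,091
Through Oct 2025: €301,577
Through Nov 2025: €309,663
Through Dec 2025: €312,504
Through Jan 2026: €334,144
Through Feb 2026: €336,810
Through Mar 2026: €371,179
Through Apr 2026: €373,600
Through May 2026: €375,812
Final cumulative total €375,812 ≤ €405,000; the threshold is never exceeded.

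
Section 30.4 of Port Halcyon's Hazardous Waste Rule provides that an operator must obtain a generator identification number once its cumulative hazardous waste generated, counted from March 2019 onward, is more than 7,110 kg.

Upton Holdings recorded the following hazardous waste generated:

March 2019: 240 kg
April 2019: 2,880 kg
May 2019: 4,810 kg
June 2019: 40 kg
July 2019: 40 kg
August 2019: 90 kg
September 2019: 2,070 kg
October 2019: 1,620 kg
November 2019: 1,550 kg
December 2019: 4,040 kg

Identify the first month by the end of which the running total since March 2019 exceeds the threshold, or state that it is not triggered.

Through March 2019: 240 kg
Through April 2019: 3,120 kg
Through May 2019: 7,930 kg ← exceeds threshold

May 2019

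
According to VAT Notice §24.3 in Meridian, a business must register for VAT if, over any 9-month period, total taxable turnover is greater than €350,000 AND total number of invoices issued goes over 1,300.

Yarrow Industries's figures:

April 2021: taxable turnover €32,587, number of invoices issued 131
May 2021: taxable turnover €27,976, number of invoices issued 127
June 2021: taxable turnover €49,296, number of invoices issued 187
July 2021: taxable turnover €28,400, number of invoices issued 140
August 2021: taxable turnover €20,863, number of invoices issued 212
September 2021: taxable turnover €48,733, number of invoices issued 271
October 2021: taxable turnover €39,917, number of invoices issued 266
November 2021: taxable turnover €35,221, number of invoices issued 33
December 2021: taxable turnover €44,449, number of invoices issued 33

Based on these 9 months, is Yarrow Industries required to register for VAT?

Total taxable turnover: €32,587 + €27,976 + €49,296 + €28,400 + €20,863 + €48,733 + €39,917 + €35,221 + €44,449 = €327,442 (≤ €350,000).
Total number of invoices issued: 131 + 127 + 187 + 140 + 212 + 271 + 266 + 33 + 33 = 1,400 (> 1,300).
The test is 'and': the rule requires both, and at least one is not exceeded.

No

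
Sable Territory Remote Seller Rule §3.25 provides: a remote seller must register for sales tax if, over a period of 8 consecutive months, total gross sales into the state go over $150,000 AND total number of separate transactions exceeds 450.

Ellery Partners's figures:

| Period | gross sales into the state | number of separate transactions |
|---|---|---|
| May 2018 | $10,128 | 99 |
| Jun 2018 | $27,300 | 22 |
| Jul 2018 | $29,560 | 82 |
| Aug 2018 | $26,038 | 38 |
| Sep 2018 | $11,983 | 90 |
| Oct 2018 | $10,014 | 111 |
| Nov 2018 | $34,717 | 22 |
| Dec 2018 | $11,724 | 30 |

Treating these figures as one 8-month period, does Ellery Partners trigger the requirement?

Yes

Total gross sales into the state: $10,128 + $27,300 + $29,560 + $26,038 + $11,983 + $10,014 + $34,717 + $11,724 = $161,464 (> $150,000).
Total number of separate transactions: 99 + 22 + 82 + 38 + 90 + 111 + 22 + 30 = 494 (> 450).
The test is 'and': both thresholds are exceeded.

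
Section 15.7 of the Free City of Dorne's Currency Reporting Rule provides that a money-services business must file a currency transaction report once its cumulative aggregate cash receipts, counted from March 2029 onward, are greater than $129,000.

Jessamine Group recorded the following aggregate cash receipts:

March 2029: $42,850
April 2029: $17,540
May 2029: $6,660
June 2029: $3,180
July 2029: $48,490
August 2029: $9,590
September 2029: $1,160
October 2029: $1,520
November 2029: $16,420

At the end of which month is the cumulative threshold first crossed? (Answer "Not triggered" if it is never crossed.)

September 2029

Through March 2029: $42,850
Through April 2029: $60,390
Through May 2029: $67,050
Through June 2029: $70,230
Through July 2029: $118,720
Through August 2029: $128,310
Through September 2029: $129,470 ← exceeds threshold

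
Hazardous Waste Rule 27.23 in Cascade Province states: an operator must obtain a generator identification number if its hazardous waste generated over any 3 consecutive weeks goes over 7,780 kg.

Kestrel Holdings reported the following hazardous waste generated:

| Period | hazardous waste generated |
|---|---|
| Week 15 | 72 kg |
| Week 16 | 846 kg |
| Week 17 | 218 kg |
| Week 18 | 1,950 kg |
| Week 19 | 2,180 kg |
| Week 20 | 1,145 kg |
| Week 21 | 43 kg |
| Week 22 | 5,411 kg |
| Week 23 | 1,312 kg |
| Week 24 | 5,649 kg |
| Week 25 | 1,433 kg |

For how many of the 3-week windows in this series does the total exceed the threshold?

2

Week 15–Week 17: 72 kg + 846 kg + 218 kg = 1,136 kg (under)
Week 16–Week 18: 846 kg + 218 kg + 1,950 kg = 3,014 kg (under)
Week 17–Week 19: 218 kg + 1,950 kg + 2,180 kg = 4,348 kg (under)
Week 18–Week 20: 1,950 kg + 2,180 kg + 1,145 kg = 5,275 kg (under)
Week 19–Week 21: 2,180 kg + 1,145 kg + 43 kg = 3,368 kg (under)
Week 20–Week 22: 1,145 kg + 43 kg + 5,411 kg = 6,599 kg (under)
Week 21–Week 23: 43 kg + 5,411 kg + 1,312 kg = 6,766 kg (under)
Week 22–Week 24: 5,411 kg + 1,312 kg + 5,649 kg = 12,372 kg (over)
Week 23–Week 25: 1,312 kg + 5,649 kg + 1,433 kg = 8,394 kg (over)
2 windows exceed the threshold.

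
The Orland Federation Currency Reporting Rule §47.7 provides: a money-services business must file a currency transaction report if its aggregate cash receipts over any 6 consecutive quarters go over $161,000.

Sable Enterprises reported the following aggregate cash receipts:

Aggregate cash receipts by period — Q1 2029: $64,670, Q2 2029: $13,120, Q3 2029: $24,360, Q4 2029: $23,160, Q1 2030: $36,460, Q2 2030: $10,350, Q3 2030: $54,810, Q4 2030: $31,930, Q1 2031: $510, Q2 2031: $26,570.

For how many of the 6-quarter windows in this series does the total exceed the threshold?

3

Q1 2029–Q2 2030: $64,670 + $13,120 + $24,360 + $23,160 + $36,460 + $10,350 = $172,120 (over)
Q2 2029–Q3 2030: $13,120 + $24,360 + $23,160 + $36,460 + $10,350 + $54,810 = $162,260 (over)
Q3 2029–Q4 2030: $24,360 + $23,160 + $36,460 + $10,350 + $54,810 + $31,930 = $181,070 (over)
Q4 2029–Q1 2031: $23,160 + $36,460 + $10,350 + $54,810 + $31,930 + $510 = $157,220 (under)
Q1 2030–Q2 2031: $36,460 + $10,350 + $54,810 + $31,930 + $510 + $26,570 = $160,630 (under)
3 windows exceed the threshold.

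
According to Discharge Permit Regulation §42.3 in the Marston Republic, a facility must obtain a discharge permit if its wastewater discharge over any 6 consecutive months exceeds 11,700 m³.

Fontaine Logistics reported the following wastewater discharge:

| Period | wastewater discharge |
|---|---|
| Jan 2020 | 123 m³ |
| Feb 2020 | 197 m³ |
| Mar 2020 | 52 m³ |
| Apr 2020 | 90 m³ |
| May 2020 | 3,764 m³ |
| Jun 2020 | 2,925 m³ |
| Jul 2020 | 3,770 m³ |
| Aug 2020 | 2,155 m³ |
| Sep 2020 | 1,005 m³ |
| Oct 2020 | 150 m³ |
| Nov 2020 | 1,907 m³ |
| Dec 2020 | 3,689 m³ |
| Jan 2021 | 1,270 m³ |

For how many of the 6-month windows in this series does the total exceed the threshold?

Jan 2020–Jun 2020: 123 m³ + 197 m³ + 52 m³ + 90 m³ + 3,764 m³ + 2,925 m³ = 7,151 m³ (under)
Feb 2020–Jul 2020: 197 m³ + 52 m³ + 90 m³ + 3,764 m³ + 2,925 m³ + 3,770 m³ = 10,798 m³ (under)
Mar 2020–Aug 2020: 52 m³ + 90 m³ + 3,764 m³ + 2,925 m³ + 3,770 m³ + 2,155 m³ = 12,756 m³ (over)
Apr 2020–Sep 2020: 90 m³ + 3,764 m³ + 2,925 m³ + 3,770 m³ + 2,155 m³ + 1,005 m³ = 13,709 m³ (over)
May 2020–Oct 2020: 3,764 m³ + 2,925 m³ + 3,770 m³ + 2,155 m³ + 1,005 m³ + 150 m³ = 13,769 m³ (over)
Jun 2020–Nov 2020: 2,925 m³ + 3,770 m³ + 2,155 m³ + 1,005 m³ + 150 m³ + 1,907 m³ = 11,912 m³ (over)
Jul 2020–Dec 2020: 3,770 m³ + 2,155 m³ + 1,005 m³ + 150 m³ + 1,907 m³ + 3,689 m³ = 12,676 m³ (over)
Aug 2020–Jan 2021: 2,155 m³ + 1,005 m³ + 150 m³ + 1,907 m³ + 3,689 m³ + 1,270 m³ = 10,176 m³ (under)
5 windows exceed the threshold.

5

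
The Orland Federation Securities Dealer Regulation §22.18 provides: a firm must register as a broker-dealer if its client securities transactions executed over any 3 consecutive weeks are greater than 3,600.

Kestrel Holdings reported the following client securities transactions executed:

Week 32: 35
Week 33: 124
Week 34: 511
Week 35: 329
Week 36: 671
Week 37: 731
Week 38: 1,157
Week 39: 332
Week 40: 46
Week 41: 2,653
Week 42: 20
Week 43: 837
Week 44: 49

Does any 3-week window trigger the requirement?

Week 32–Week 34: 35 + 124 + 511 = 670 (under)
Week 33–Week 35: 124 + 511 + 329 = 964 (under)
Week 34–Week 36: 511 + 329 + 671 = 1,511 (under)
Week 35–Week 37: 329 + 671 + 731 = 1,731 (under)
Week 36–Week 38: 671 + 731 + 1,157 = 2,559 (under)
Week 37–Week 39: 731 + 1,157 + 332 = 2,220 (under)
Week 38–Week 40: 1,157 + 332 + 46 = 1,535 (under)
Week 39–Week 41: 332 + 46 + 2,653 = 3,031 (under)
Week 40–Week 42: 46 + 2,653 + 20 = 2,719 (under)
Week 41–Week 43: 2,653 + 20 + 837 = 3,510 (under)
Week 42–Week 44: 20 + 837 + 49 = 906 (under)
No window exceeds 3,600.

No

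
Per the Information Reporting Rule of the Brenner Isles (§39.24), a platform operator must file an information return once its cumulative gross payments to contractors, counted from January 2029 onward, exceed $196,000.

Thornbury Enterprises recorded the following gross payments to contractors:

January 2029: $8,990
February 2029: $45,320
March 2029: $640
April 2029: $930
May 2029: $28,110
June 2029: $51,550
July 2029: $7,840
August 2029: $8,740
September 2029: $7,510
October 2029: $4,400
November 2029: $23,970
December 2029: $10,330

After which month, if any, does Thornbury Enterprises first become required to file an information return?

Through January 2029: $8,990
Through February 2029: $54,310
Through March 2029: $54,950
Through April 2029: $55,880
Through May 2029: $83,990
Through June 2029: $135,540
Through July 2029: $143,380
Through August 2029: $152,120
Through September 2029: $159,630
Through October 2029: $164,030
Through November 2029: $188,000
Through December 2029: $198,330 ← exceeds threshold

December 2029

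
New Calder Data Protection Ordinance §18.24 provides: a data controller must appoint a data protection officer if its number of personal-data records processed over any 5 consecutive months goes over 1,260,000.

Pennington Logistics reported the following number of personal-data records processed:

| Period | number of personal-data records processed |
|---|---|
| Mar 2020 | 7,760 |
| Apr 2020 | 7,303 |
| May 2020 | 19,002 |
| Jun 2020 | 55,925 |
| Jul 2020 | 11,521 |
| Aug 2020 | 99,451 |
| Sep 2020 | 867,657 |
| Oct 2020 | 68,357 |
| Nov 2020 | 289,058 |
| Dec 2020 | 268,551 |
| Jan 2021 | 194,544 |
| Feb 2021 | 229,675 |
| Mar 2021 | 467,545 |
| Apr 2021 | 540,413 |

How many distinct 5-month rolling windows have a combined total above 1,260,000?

Mar 2020–Jul 2020: 7,760 + 7,303 + 19,002 + 55,925 + 11,521 = 101,511 (under)
Apr 2020–Aug 2020: 7,303 + 19,002 + 55,925 + 11,521 + 99,451 = 193,202 (under)
May 2020–Sep 2020: 19,002 + 55,925 + 11,521 + 99,451 + 867,657 = 1,053,556 (under)
Jun 2020–Oct 2020: 55,925 + 11,521 + 99,451 + 867,657 + 68,357 = 1,102,911 (under)
Jul 2020–Nov 2020: 11,521 + 99,451 + 867,657 + 68,357 + 289,058 = 1,336,044 (over)
Aug 2020–Dec 2020: 99,451 + 867,657 + 68,357 + 289,058 + 268,551 = 1,593,074 (over)
Sep 2020–Jan 2021: 867,657 + 68,357 + 289,058 + 268,551 + 194,544 = 1,688,167 (over)
Oct 2020–Feb 2021: 68,357 + 289,058 + 268,551 + 194,544 + 229,675 = 1,050,185 (under)
Nov 2020–Mar 2021: 289,058 + 268,551 + 194,544 + 229,675 + 467,545 = 1,449,373 (over)
Dec 2020–Apr 2021: 268,551 + 194,544 + 229,675 + 467,545 + 540,413 = 1,700,728 (over)
5 windows exceed the threshold.

5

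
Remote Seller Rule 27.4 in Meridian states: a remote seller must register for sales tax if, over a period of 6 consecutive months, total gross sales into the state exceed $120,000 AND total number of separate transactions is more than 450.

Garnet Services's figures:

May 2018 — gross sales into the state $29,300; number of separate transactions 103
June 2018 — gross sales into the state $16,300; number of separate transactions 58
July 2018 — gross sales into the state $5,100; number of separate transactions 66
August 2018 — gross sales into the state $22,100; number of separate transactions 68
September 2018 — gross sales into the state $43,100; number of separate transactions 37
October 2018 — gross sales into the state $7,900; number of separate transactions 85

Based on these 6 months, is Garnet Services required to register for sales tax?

No

Total gross sales into the state: $29,300 + $16,300 + $5,100 + $22,100 + $43,100 + $7,900 = $123,800 (> $120,000).
Total number of separate transactions: 103 + 58 + 66 + 68 + 37 + 85 = 417 (≤ 450).
The test is 'and': the rule requires both, and at least one is not exceeded.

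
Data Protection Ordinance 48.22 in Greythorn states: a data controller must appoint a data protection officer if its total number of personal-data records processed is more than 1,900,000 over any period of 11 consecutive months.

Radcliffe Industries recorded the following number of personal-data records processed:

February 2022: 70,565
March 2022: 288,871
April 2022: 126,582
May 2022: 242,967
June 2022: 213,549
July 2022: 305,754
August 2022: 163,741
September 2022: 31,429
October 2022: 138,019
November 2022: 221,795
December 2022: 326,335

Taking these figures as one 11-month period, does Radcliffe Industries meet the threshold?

Total number of personal-data records processed: 70,565 + 288,871 + 126,582 + 242,967 + 213,549 + 305,754 + 163,741 + 31,429 + 138,019 + 221,795 + 326,335 = 2,129,607.
2,129,607 > 1,900,000, so the threshold is exceeded.

Yes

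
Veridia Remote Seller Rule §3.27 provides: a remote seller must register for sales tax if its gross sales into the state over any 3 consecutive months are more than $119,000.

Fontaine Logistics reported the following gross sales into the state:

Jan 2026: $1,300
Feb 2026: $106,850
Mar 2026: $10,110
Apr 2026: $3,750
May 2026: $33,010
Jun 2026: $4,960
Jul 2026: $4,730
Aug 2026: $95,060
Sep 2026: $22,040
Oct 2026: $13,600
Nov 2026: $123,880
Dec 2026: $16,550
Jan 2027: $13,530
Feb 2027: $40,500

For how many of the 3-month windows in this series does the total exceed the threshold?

6

Jan 2026–Mar 2026: $1,300 + $106,850 + $10,110 = $118,260 (under)
Feb 2026–Apr 2026: $106,850 + $10,110 + $3,750 = $120,710 (over)
Mar 2026–May 2026: $10,110 + $3,750 + $33,010 = $46,870 (under)
Apr 2026–Jun 2026: $3,750 + $33,010 + $4,960 = $41,720 (under)
May 2026–Jul 2026: $33,010 + $4,960 + $4,730 = $42,700 (under)
Jun 2026–Aug 2026: $4,960 + $4,730 + $95,060 = $104,750 (under)
Jul 2026–Sep 2026: $4,730 + $95,060 + $22,040 = $121,830 (over)
Aug 2026–Oct 2026: $95,060 + $22,040 + $13,600 = $130,700 (over)
Sep 2026–Nov 2026: $22,040 + $13,600 + $123,880 = $159,520 (over)
Oct 2026–Dec 2026: $13,600 + $123,880 + $16,550 = $154,030 (over)
Nov 2026–Jan 2027: $123,880 + $16,550 + $13,530 = $153,960 (over)
Dec 2026–Feb 2027: $16,550 + $13,530 + $40,500 = $70,580 (under)
6 windows exceed the threshold.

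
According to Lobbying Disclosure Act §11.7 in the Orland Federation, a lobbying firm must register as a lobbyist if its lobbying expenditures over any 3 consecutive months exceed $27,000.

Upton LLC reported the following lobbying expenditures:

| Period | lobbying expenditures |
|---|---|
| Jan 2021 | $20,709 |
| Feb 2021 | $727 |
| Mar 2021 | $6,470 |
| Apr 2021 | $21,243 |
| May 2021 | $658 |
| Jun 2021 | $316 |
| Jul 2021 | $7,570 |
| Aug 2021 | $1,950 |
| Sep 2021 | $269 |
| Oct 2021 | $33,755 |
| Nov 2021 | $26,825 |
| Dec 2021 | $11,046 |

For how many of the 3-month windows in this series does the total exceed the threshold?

Jan 2021–Mar 2021: $20,709 + $727 + $6,470 = $27,906 (over)
Feb 2021–Apr 2021: $727 + $6,470 + $21,243 = $28,440 (over)
Mar 2021–May 2021: $6,470 + $21,243 + $658 = $28,371 (over)
Apr 2021–Jun 2021: $21,243 + $658 + $316 = $22,217 (under)
May 2021–Jul 2021: $658 + $316 + $7,570 = $8,544 (under)
Jun 2021–Aug 2021: $316 + $7,570 + $1,950 = $9,836 (under)
Jul 2021–Sep 2021: $7,570 + $1,950 + $269 = $9,789 (under)
Aug 2021–Oct 2021: $1,950 + $269 + $33,755 = $35,974 (over)
Sep 2021–Nov 2021: $269 + $33,755 + $26,825 = $60,849 (over)
Oct 2021–Dec 2021: $33,755 + $26,825 + $11,046 = $71,626 (over)
6 windows exceed the threshold.

6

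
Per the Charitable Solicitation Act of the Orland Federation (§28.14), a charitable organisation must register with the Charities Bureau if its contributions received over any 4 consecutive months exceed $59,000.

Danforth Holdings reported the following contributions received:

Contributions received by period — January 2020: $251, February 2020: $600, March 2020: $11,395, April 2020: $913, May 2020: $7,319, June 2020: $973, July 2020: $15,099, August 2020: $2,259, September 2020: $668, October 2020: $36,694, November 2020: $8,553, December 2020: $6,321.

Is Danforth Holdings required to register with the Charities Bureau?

January 2020–April 2020: $251 + $600 + $11,395 + $913 = $13,159 (under)
February 2020–May 2020: $600 + $11,395 + $913 + $7,319 = $20,227 (under)
March 2020–June 2020: $11,395 + $913 + $7,319 + $973 = $20,600 (under)
April 2020–July 2020: $913 + $7,319 + $973 + $15,099 = $24,304 (under)
May 2020–August 2020: $7,319 + $973 + $15,099 + $2,259 = $25,650 (under)
June 2020–September 2020: $973 + $15,099 + $2,259 + $668 = $18,999 (under)
July 2020–October 2020: $15,099 + $2,259 + $668 + $36,694 = $54,720 (under)
August 2020–November 2020: $2,259 + $668 + $36,694 + $8,553 = $48,174 (under)
September 2020–December 2020: $668 + $36,694 + $8,553 + $6,321 = $52,236 (under)
No window exceeds $59,000.

No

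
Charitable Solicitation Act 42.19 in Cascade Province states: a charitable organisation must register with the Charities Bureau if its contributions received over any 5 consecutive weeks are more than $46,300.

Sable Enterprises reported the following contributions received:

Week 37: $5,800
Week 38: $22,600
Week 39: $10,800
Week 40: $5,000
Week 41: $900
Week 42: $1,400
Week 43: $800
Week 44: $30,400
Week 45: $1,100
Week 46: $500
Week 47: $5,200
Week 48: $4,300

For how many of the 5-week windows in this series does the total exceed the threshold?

0

Week 37–Week 41: $5,800 + $22,600 + $10,800 + $5,000 + $900 = $45,100 (under)
Week 38–Week 42: $22,600 + $10,800 + $5,000 + $900 + $1,400 = $40,700 (under)
Week 39–Week 43: $10,800 + $5,000 + $900 + $1,400 + $800 = $18,900 (under)
Week 40–Week 44: $5,000 + $900 + $1,400 + $800 + $30,400 = $38,500 (under)
Week 41–Week 45: $900 + $1,400 + $800 + $30,400 + $1,100 = $34,600 (under)
Week 42–Week 46: $1,400 + $800 + $30,400 + $1,100 + $500 = $34,200 (under)
Week 43–Week 47: $800 + $30,400 + $1,100 + $500 + $5,200 = $38,000 (under)
Week 44–Week 48: $30,400 + $1,100 + $500 + $5,200 + $4,300 = $41,500 (under)
0 windows exceed the threshold.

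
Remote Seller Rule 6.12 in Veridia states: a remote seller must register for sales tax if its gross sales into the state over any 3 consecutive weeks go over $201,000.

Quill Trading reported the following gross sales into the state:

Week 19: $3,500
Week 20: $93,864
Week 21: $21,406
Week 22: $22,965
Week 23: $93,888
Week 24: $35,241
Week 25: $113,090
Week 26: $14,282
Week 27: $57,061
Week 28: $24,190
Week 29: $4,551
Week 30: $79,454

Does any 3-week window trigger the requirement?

Yes

Week 19–Week 21: $3,500 + $93,864 + $21,406 = $118,770 (under)
Week 20–Week 22: $93,864 + $21,406 + $22,965 = $138,235 (under)
Week 21–Week 23: $21,406 + $22,965 + $93,888 = $138,259 (under)
Week 22–Week 24: $22,965 + $93,888 + $35,241 = $152,094 (under)
Week 23–Week 25: $93,888 + $35,241 + $113,090 = $242,219 (over)
Week 24–Week 26: $35,241 + $113,090 + $14,282 = $162,613 (under)
Week 25–Week 27: $113,090 + $14,282 + $57,061 = $184,433 (under)
Week 26–Week 28: $14,282 + $57,061 + $24,190 = $95,533 (under)
Week 27–Week 29: $57,061 + $24,190 + $4,551 = $85,802 (under)
Week 28–Week 30: $24,190 + $4,551 + $79,454 = $108,195 (under)
At least one window exceeds $201,000.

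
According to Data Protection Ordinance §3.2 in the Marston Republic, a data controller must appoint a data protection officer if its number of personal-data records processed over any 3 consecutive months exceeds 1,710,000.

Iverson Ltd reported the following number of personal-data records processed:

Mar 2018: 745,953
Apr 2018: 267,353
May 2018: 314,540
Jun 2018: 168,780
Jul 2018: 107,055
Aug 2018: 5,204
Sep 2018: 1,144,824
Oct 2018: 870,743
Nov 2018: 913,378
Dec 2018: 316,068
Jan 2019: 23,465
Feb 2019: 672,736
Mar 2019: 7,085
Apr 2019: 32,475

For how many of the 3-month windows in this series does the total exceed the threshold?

Mar 2018–May 2018: 745,953 + 267,353 + 314,540 = 1,327,846 (under)
Apr 2018–Jun 2018: 267,353 + 314,540 + 168,780 = 750,673 (under)
May 2018–Jul 2018: 314,540 + 168,780 + 107,055 = 590,375 (under)
Jun 2018–Aug 2018: 168,780 + 107,055 + 5,204 = 281,039 (under)
Jul 2018–Sep 2018: 107,055 + 5,204 + 1,144,824 = 1,257,083 (under)
Aug 2018–Oct 2018: 5,204 + 1,144,824 + 870,743 = 2,020,771 (over)
Sep 2018–Nov 2018: 1,144,824 + 870,743 + 913,378 = 2,928,945 (over)
Oct 2018–Dec 2018: 870,743 + 913,378 + 316,068 = 2,100,189 (over)
Nov 2018–Jan 2019: 913,378 + 316,068 + 23,465 = 1,252,911 (under)
Dec 2018–Feb 2019: 316,068 + 23,465 + 672,736 = 1,012,269 (under)
Jan 2019–Mar 2019: 23,465 + 672,736 + 7,085 = 703,286 (under)
Feb 2019–Apr 2019: 672,736 + 7,085 + 32,475 = 712,296 (under)
3 windows exceed the threshold.

3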